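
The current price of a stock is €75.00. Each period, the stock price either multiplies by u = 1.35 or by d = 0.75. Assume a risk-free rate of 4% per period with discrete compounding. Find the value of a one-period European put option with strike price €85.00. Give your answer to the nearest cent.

€14.28

Risk-neutral probability p = (1 + 0.04 − 0.75)/(1.35 − 0.75) = 0.2900/0.6000 = 0.4833
Terminal stock prices: S_u = 101.2, S_d = 56.25
Terminal payoffs (K − S): max(-16.25, 0) = 0, max(28.75, 0) = 28.75
Node 0 (S = 75): V_0 = 1/1.04·[0.4833·0.0000 + 0.5167·28.7500] = 14.2829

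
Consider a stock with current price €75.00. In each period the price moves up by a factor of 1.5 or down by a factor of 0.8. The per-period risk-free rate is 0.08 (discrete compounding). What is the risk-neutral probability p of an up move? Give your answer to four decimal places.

p = 0.4000

Risk-neutral probability p = (1 + 0.08 − 0.8)/(1.5 − 0.8) = 0.2800/0.7000 = 0.4000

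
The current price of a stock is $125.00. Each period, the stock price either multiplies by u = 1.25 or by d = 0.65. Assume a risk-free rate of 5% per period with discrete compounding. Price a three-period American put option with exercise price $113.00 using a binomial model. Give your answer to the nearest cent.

$13.09

Risk-neutral probability p = (1 + 0.05 − 0.65)/(1.25 − 0.65) = 0.4000/0.6000 = 0.6667
Terminal stock prices: S_uuu = 244.1, S_uud = 127, S_udd = 66.02, S_ddd = 34.33
Terminal payoffs (K − S): max(-131.1, 0) = 0, max(-13.95, 0) = 0, max(46.98, 0) = 46.98, max(78.67, 0) = 78.67
Node uu (S = 195.3): continuation = 1/1.05·[0.6667·0.0000 + 0.3333·0.0000] = 0.0000; exercise value = 0.0000 ≤ continuation, so V_uu = 0.0000
Node ud (S = 101.6): continuation = 1/1.05·[0.6667·0.0000 + 0.3333·46.9844] = 14.9157; exercise value = 11.4375 ≤ continuation, so V_ud = 14.9157
Node dd (S = 52.81): continuation = 1/1.05·[0.6667·46.9844 + 0.3333·78.6719] = 54.8065; exercise value = 60.1875 > continuation, so V_dd = 60.1875 (exercise)
Node u (S = 156.2): continuation = 1/1.05·[0.6667·0.0000 + 0.3333·14.9157] = 4.7351; exercise value = 0.0000 ≤ continuation, so V_u = 4.7351
Node d (S = 81.25): continuation = 1/1.05·[0.6667·14.9157 + 0.3333·60.1875] = 28.5774; exercise value = 31.7500 > continuation, so V_d = 31.7500 (exercise)
Node 0 (S = 125): continuation = 1/1.05·[0.6667·4.7351 + 0.3333·31.7500] = 13.0858; exercise value = 0.0000 ≤ continuation, so V_0 = 13.0858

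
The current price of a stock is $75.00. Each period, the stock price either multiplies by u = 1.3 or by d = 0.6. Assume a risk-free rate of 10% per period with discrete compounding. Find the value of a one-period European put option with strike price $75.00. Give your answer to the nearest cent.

$7.79

Risk-neutral probability p = (1 + 0.1 − 0.6)/(1.3 − 0.6) = 0.5000/0.7000 = 0.7143
Terminal stock prices: S_u = 97.5, S_d = 45
Terminal payoffs (K − S): max(-22.5, 0) = 0, max(30, 0) = 30
Node 0 (S = 75): V_0 = 1/1.1·[0.7143·0.0000 + 0.2857·30.0000] = 7.7922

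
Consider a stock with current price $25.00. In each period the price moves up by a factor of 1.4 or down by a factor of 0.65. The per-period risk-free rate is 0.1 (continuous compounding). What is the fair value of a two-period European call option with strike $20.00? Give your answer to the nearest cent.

Risk-neutral probability p = (e^0.1 − 0.65)/(1.4 − 0.65) = 0.4552/0.7500 = 0.6069
Terminal stock prices: S_uu = 49, S_ud = 22.75, S_dd = 10.56
Terminal payoffs (S − K): max(29, 0) = 29, max(2.75, 0) = 2.75, max(-9.437, 0) = 0
Node u (S = 35): V_u = e^(−0.1)·[0.6069·29.0000 + 0.3931·2.7500] = 16.9033
Node d (S = 16.25): V_d = e^(−0.1)·[0.6069·2.7500 + 0.3931·0.0000] = 1.5101
Node 0 (S = 25): V_0 = e^(−0.1)·[0.6069·16.9033 + 0.3931·1.5101] = 9.8194

$9.82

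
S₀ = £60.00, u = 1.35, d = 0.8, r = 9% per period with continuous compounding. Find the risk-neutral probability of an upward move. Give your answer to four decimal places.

p = 0.5349

Risk-neutral probability p = (e^0.09 − 0.8)/(1.35 − 0.8) = 0.2942/0.5500 = 0.5349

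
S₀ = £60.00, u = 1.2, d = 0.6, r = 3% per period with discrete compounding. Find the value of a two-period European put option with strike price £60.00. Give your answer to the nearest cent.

£9.34

Risk-neutral probability p = (1 + 0.03 − 0.6)/(1.2 − 0.6) = 0.4300/0.6000 = 0.7167
Terminal stock prices: S_uu = 86.4, S_ud = 43.2, S_dd = 21.6
Terminal payoffs (K − S): max(-26.4, 0) = 0, max(16.8, 0) = 16.8, max(38.4, 0) = 38.4
Node u (S = 72): V_u = 1/1.03·[0.7167·0.0000 + 0.2833·16.8000] = 4.6214
Node d (S = 36): V_d = 1/1.03·[0.7167·16.8000 + 0.2833·38.4000] = 22.2524
Node 0 (S = 60): V_0 = 1/1.03·[0.7167·4.6214 + 0.2833·22.2524] = 9.3367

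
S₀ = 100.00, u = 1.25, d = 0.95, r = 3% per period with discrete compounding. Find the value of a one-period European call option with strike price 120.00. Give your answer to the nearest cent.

1.29

Risk-neutral probability p = (1 + 0.03 − 0.95)/(1.25 − 0.95) = 0.0800/0.3000 = 0.2667
Terminal stock prices: S_u = 125, S_d = 95
Terminal payoffs (S − K): max(5, 0) = 5, max(-25, 0) = 0
Node 0 (S = 100): V_0 = 1/1.03·[0.2667·5.0000 + 0.7333·0.0000] = 1.2945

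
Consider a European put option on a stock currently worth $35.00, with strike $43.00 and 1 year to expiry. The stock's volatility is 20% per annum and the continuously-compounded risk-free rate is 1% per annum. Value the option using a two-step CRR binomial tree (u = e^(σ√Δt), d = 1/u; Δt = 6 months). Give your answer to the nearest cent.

CRR parameters: u = e^(σ√Δt) = e^(0.2·√0.5) = 1.1519, d = 1/u = 0.8681
Per-period rate: rΔt = 0.01·0.5 = 0.005, so R = e^0.005 = 1.0050
Risk-neutral probability p = (e^0.005 − 0.8681)/(1.1519 − 0.8681) = 0.1369/0.2838 = 0.4824
Terminal stock prices: S_uu = 46.44, S_ud = 35, S_dd = 26.38
Terminal payoffs (K − S): max(-3.441, 0) = 0, max(8, 0) = 8, max(16.62, 0) = 16.62
Node u (S = 40.32): V_u = e^(−0.005)·[0.4824·0.0000 + 0.5176·8.0000] = 4.1204
Node d (S = 30.38): V_d = e^(−0.005)·[0.4824·8.0000 + 0.5176·16.6227] = 12.4012
Node 0 (S = 35): V_0 = e^(−0.005)·[0.4824·4.1204 + 0.5176·12.4012] = 8.3649

$8.36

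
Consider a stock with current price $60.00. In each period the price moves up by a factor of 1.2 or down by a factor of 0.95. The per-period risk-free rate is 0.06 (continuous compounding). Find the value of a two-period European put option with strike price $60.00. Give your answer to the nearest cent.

$1.58

Risk-neutral probability p = (e^0.06 − 0.95)/(1.2 − 0.95) = 0.1118/0.2500 = 0.4473
Terminal stock prices: S_uu = 86.4, S_ud = 68.4, S_dd = 54.15
Terminal payoffs (K − S): max(-26.4, 0) = 0, max(-8.4, 0) = 0, max(5.85, 0) = 5.85
Node u (S = 72): V_u = e^(−0.06)·[0.4473·0.0000 + 0.5527·0.0000] = 0.0000
Node d (S = 57): V_d = e^(−0.06)·[0.4473·0.0000 + 0.5527·5.8500] = 3.0447
Node 0 (S = 60): V_0 = e^(−0.06)·[0.4473·0.0000 + 0.5527·3.0447] = 1.5847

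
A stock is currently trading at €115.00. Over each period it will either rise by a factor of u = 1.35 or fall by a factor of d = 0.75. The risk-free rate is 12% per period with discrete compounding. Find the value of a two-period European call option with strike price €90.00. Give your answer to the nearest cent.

€46.22

Risk-neutral probability p = (1 + 0.12 − 0.75)/(1.35 − 0.75) = 0.3700/0.6000 = 0.6167
Terminal stock prices: S_uu = 209.6, S_ud = 116.4, S_dd = 64.69
Terminal payoffs (S − K): max(119.6, 0) = 119.6, max(26.44, 0) = 26.44, max(-25.31, 0) = 0
Node u (S = 155.2): V_u = 1/1.12·[0.6167·119.5875 + 0.3833·26.4375] = 74.8929
Node d (S = 86.25): V_d = 1/1.12·[0.6167·26.4375 + 0.3833·0.0000] = 14.5564
Node 0 (S = 115): V_0 = 1/1.12·[0.6167·74.8929 + 0.3833·14.5564] = 46.2177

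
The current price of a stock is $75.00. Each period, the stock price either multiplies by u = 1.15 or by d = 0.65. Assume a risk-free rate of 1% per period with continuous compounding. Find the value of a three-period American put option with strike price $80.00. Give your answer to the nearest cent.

$15.58

Risk-neutral probability p = (e^0.01 − 0.65)/(1.15 − 0.65) = 0.3601/0.5000 = 0.7201
Terminal stock prices: S_uuu = 114.1, S_uud = 64.47, S_udd = 36.44, S_ddd = 20.6
Terminal payoffs (K − S): max(-34.07, 0) = 0, max(15.53, 0) = 15.53, max(43.56, 0) = 43.56, max(59.4, 0) = 59.4
Node uu (S = 99.19): continuation = e^(−0.01)·[0.7201·0.0000 + 0.2799·15.5281] = 4.3031; exercise value = 0.0000 ≤ continuation, so V_uu = 4.3031
Node ud (S = 56.06): continuation = e^(−0.01)·[0.7201·15.5281 + 0.2799·43.5594] = 23.1415; exercise value = 23.9375 > continuation, so V_ud = 23.9375 (exercise)
Node dd (S = 31.69): continuation = e^(−0.01)·[0.7201·43.5594 + 0.2799·59.4031] = 47.5165; exercise value = 48.3125 > continuation, so V_dd = 48.3125 (exercise)
Node u (S = 86.25): continuation = e^(−0.01)·[0.7201·4.3031 + 0.2799·23.9375] = 9.7012; exercise value = 0.0000 ≤ continuation, so V_u = 9.7012
Node d (S = 48.75): continuation = e^(−0.01)·[0.7201·23.9375 + 0.2799·48.3125] = 30.4540; exercise value = 31.2500 > continuation, so V_d = 31.2500 (exercise)
Node 0 (S = 75): continuation = e^(−0.01)·[0.7201·9.7012 + 0.2799·31.2500] = 15.5762; exercise value = 5.0000 ≤ continuation, so V_0 = 15.5762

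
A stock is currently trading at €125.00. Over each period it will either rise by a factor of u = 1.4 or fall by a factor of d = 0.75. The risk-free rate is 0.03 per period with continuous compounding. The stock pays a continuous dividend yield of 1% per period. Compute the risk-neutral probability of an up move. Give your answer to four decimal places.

Per-period risk-free factor R = e^0.03 = 1.0305; dividend-adjusted growth = e^(0.03−0.01) = 1.0202.
Risk-neutral probability p = (1.0202 − 0.75)/(1.4 − 0.75) = 0.2702/0.6500 = 0.4157

p = 0.4157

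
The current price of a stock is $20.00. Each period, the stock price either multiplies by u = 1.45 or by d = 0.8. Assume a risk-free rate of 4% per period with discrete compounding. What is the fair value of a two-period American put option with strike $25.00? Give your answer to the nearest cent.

$5.85

Risk-neutral probability p = (1 + 0.04 − 0.8)/(1.45 − 0.8) = 0.2400/0.6500 = 0.3692
Terminal stock prices: S_uu = 42.05, S_ud = 23.2, S_dd = 12.8
Terminal payoffs (K − S): max(-17.05, 0) = 0, max(1.8, 0) = 1.8, max(12.2, 0) = 12.2
Node u (S = 29): continuation = 1/1.04·[0.3692·0.0000 + 0.6308·1.8000] = 1.0917; exercise value = 0.0000 ≤ continuation, so V_u = 1.0917
Node d (S = 16): continuation = 1/1.04·[0.3692·1.8000 + 0.6308·12.2000] = 8.0385; exercise value = 9.0000 > continuation, so V_d = 9.0000 (exercise)
Node 0 (S = 20): continuation = 1/1.04·[0.3692·1.0917 + 0.6308·9.0000] = 5.8462; exercise value = 5.0000 ≤ continuation, so V_0 = 5.8462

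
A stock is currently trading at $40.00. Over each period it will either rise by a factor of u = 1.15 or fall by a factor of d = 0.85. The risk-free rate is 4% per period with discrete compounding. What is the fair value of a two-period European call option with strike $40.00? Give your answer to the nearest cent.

Risk-neutral probability p = (1 + 0.04 − 0.85)/(1.15 − 0.85) = 0.1900/0.3000 = 0.6333
Terminal stock prices: S_uu = 52.9, S_ud = 39.1, S_dd = 28.9
Terminal payoffs (S − K): max(12.9, 0) = 12.9, max(-0.9, 0) = 0, max(-11.1, 0) = 0
Node u (S = 46): V_u = 1/1.04·[0.6333·12.9000 + 0.3667·0.0000] = 7.8558
Node d (S = 34): V_d = 1/1.04·[0.6333·0.0000 + 0.3667·0.0000] = 0.0000
Node 0 (S = 40): V_0 = 1/1.04·[0.6333·7.8558 + 0.3667·0.0000] = 4.7840

$4.78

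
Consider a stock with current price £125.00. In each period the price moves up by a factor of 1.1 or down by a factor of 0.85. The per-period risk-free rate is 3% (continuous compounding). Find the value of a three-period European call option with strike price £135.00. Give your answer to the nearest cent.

£10.78

Risk-neutral probability p = (e^0.03 − 0.85)/(1.1 − 0.85) = 0.1805/0.2500 = 0.7218
Terminal stock prices: S_uuu = 166.4, S_uud = 128.6, S_udd = 99.34, S_ddd = 76.77
Terminal payoffs (S − K): max(31.38, 0) = 31.38, max(-6.437, 0) = 0, max(-35.66, 0) = 0, max(-58.23, 0) = 0
Node uu (S = 151.3): V_uu = e^(−0.03)·[0.7218·31.3750 + 0.2782·0.0000] = 21.9777
Node ud (S = 116.9): V_ud = e^(−0.03)·[0.7218·0.0000 + 0.2782·0.0000] = 0.0000
Node dd (S = 90.31): V_dd = e^(−0.03)·[0.7218·0.0000 + 0.2782·0.0000] = 0.0000
Node u (S = 137.5): V_u = e^(−0.03)·[0.7218·21.9777 + 0.2782·0.0000] = 15.3951
Node d (S = 106.2): V_d = e^(−0.03)·[0.7218·0.0000 + 0.2782·0.0000] = 0.0000
Node 0 (S = 125): V_0 = e^(−0.03)·[0.7218·15.3951 + 0.2782·0.0000] = 10.7840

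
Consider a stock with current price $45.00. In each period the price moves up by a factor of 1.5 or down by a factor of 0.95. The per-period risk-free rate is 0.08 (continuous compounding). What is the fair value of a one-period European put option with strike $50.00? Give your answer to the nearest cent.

$5.07

Risk-neutral probability p = (e^0.08 − 0.95)/(1.5 − 0.95) = 0.1333/0.5500 = 0.2423
Terminal stock prices: S_u = 67.5, S_d = 42.75
Terminal payoffs (K − S): max(-17.5, 0) = 0, max(7.25, 0) = 7.25
Node 0 (S = 45): V_0 = e^(−0.08)·[0.2423·0.0000 + 0.7577·7.2500] = 5.0707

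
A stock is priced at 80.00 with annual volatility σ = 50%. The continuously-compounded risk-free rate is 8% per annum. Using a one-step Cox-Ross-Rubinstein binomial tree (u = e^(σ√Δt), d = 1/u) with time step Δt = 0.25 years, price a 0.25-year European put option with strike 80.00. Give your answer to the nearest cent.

9.06

CRR parameters: u = e^(σ√Δt) = e^(0.5·√0.25) = 1.2840, d = 1/u = 0.7788
Per-period rate: rΔt = 0.08·0.25 = 0.02, so R = e^0.02 = 1.0202
Risk-neutral probability p = (e^0.02 − 0.7788)/(1.2840 − 0.7788) = 0.2414/0.5052 = 0.4778
Terminal stock prices: S_u = 102.7, S_d = 62.3
Terminal payoffs (K − S): max(-22.72, 0) = 0, max(17.7, 0) = 17.7
Node 0 (S = 80): V_0 = e^(−0.02)·[0.4778·0.0000 + 0.5222·17.6959] = 9.0577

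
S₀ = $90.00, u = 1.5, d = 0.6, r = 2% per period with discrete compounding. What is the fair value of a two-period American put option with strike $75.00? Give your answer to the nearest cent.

$11.65

Risk-neutral probability p = (1 + 0.02 − 0.6)/(1.5 − 0.6) = 0.4200/0.9000 = 0.4667
Terminal stock prices: S_uu = 202.5, S_ud = 81, S_dd = 32.4
Terminal payoffs (K − S): max(-127.5, 0) = 0, max(-6, 0) = 0, max(42.6, 0) = 42.6
Node u (S = 135): continuation = 1/1.02·[0.4667·0.0000 + 0.5333·0.0000] = 0.0000; exercise value = 0.0000 ≤ continuation, so V_u = 0.0000
Node d (S = 54): continuation = 1/1.02·[0.4667·0.0000 + 0.5333·42.6000] = 22.2745; exercise value = 21.0000 ≤ continuation, so V_d = 22.2745
Node 0 (S = 90): continuation = 1/1.02·[0.4667·0.0000 + 0.5333·22.2745] = 11.6468; exercise value = 0.0000 ≤ continuation, so V_0 = 11.6468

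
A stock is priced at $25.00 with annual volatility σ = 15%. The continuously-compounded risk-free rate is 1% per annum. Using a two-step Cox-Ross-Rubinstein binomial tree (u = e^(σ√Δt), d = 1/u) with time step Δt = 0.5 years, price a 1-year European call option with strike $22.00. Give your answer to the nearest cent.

$3.66

CRR parameters: u = e^(σ√Δt) = e^(0.15·√0.5) = 1.1119, d = 1/u = 0.8994
Per-period rate: rΔt = 0.01·0.5 = 0.005, so R = e^0.005 = 1.0050
Risk-neutral probability p = (e^0.005 − 0.8994)/(1.1119 − 0.8994) = 0.1056/0.2125 = 0.4971
Terminal stock prices: S_uu = 30.91, S_ud = 25, S_dd = 20.22
Terminal payoffs (S − K): max(8.908, 0) = 8.908, max(3, 0) = 3, max(-1.779, 0) = 0
Node u (S = 27.8): V_u = e^(−0.005)·[0.4971·8.9078 + 0.5029·3.0000] = 5.9071
Node d (S = 22.48): V_d = e^(−0.005)·[0.4971·3.0000 + 0.5029·0.0000] = 1.4838
Node 0 (S = 25): V_0 = e^(−0.005)·[0.4971·5.9071 + 0.5029·1.4838] = 3.6643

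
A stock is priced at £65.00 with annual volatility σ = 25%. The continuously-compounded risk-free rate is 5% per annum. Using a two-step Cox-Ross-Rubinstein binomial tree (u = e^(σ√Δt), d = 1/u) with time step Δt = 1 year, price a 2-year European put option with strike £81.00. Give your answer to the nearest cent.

CRR parameters: u = e^(σ√Δt) = e^(0.25·√1) = 1.2840, d = 1/u = 0.7788
Per-period rate: rΔt = 0.05·1 = 0.05, so R = e^0.05 = 1.0513
Risk-neutral probability p = (e^0.05 − 0.7788)/(1.2840 − 0.7788) = 0.2725/0.5052 = 0.5393
Terminal stock prices: S_uu = 107.2, S_ud = 65, S_dd = 39.42
Terminal payoffs (K − S): max(-26.17, 0) = 0, max(16, 0) = 16, max(41.58, 0) = 41.58
Node u (S = 83.46): V_u = e^(−0.05)·[0.5393·0.0000 + 0.4607·16.0000] = 7.0116
Node d (S = 50.62): V_d = e^(−0.05)·[0.5393·16.0000 + 0.4607·41.5755] = 26.4275
Node 0 (S = 65): V_0 = e^(−0.05)·[0.5393·7.0116 + 0.4607·26.4275] = 15.1782

£15.18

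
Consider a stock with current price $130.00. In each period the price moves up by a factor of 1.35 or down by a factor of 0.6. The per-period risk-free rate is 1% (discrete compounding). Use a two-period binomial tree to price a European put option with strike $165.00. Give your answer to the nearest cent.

$52.82

Risk-neutral probability p = (1 + 0.01 − 0.6)/(1.35 − 0.6) = 0.4100/0.7500 = 0.5467
Terminal stock prices: S_uu = 236.9, S_ud = 105.3, S_dd = 46.8
Terminal payoffs (K − S): max(-71.93, 0) = 0, max(59.7, 0) = 59.7, max(118.2, 0) = 118.2
Node u (S = 175.5): V_u = 1/1.01·[0.5467·0.0000 + 0.4533·59.7000] = 26.7960
Node d (S = 78): V_d = 1/1.01·[0.5467·59.7000 + 0.4533·118.2000] = 85.3663
Node 0 (S = 130): V_0 = 1/1.01·[0.5467·26.7960 + 0.4533·85.3663] = 52.8197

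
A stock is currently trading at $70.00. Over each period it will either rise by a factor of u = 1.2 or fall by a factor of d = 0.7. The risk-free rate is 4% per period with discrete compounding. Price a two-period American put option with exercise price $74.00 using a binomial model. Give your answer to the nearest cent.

Risk-neutral probability p = (1 + 0.04 − 0.7)/(1.2 − 0.7) = 0.3400/0.5000 = 0.6800
Terminal stock prices: S_uu = 100.8, S_ud = 58.8, S_dd = 34.3
Terminal payoffs (K − S): max(-26.8, 0) = 0, max(15.2, 0) = 15.2, max(39.7, 0) = 39.7
Node u (S = 84): continuation = 1/1.04·[0.6800·0.0000 + 0.3200·15.2000] = 4.6769; exercise value = 0.0000 ≤ continuation, so V_u = 4.6769
Node d (S = 49): continuation = 1/1.04·[0.6800·15.2000 + 0.3200·39.7000] = 22.1538; exercise value = 25.0000 > continuation, so V_d = 25.0000 (exercise)
Node 0 (S = 70): continuation = 1/1.04·[0.6800·4.6769 + 0.3200·25.0000] = 10.7503; exercise value = 4.0000 ≤ continuation, so V_0 = 10.7503

$10.75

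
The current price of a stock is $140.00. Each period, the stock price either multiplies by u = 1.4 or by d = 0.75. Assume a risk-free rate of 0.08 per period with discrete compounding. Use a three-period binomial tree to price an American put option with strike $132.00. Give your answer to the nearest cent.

Risk-neutral probability p = (1 + 0.08 − 0.75)/(1.4 − 0.75) = 0.3300/0.6500 = 0.5077
Terminal stock prices: S_uuu = 384.2, S_uud = 205.8, S_udd = 110.2, S_ddd = 59.06
Terminal payoffs (K − S): max(-252.2, 0) = 0, max(-73.8, 0) = 0, max(21.75, 0) = 21.75, max(72.94, 0) = 72.94
Node uu (S = 274.4): continuation = 1/1.08·[0.5077·0.0000 + 0.4923·0.0000] = 0.0000; exercise value = 0.0000 ≤ continuation, so V_uu = 0.0000
Node ud (S = 147): continuation = 1/1.08·[0.5077·0.0000 + 0.4923·21.7500] = 9.9145; exercise value = 0.0000 ≤ continuation, so V_ud = 9.9145
Node dd (S = 78.75): continuation = 1/1.08·[0.5077·21.7500 + 0.4923·72.9375] = 43.4722; exercise value = 53.2500 > continuation, so V_dd = 53.2500 (exercise)
Node u (S = 196): continuation = 1/1.08·[0.5077·0.0000 + 0.4923·9.9145] = 4.5194; exercise value = 0.0000 ≤ continuation, so V_u = 4.5194
Node d (S = 105): continuation = 1/1.08·[0.5077·9.9145 + 0.4923·53.2500] = 28.9342; exercise value = 27.0000 ≤ continuation, so V_d = 28.9342
Node 0 (S = 140): continuation = 1/1.08·[0.5077·4.5194 + 0.4923·28.9342] = 15.3139; exercise value = 0.0000 ≤ continuation, so V_0 = 15.3139

$15.31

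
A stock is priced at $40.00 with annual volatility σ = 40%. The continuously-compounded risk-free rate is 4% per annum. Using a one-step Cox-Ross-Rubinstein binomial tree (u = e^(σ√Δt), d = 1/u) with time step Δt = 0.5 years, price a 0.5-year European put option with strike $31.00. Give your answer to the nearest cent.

CRR parameters: u = e^(σ√Δt) = e^(0.4·√0.5) = 1.3269, d = 1/u = 0.7536
Per-period rate: rΔt = 0.04·0.5 = 0.02, so R = e^0.02 = 1.0202
Risk-neutral probability p = (e^0.02 − 0.7536)/(1.3269 − 0.7536) = 0.2666/0.5733 = 0.4650
Terminal stock prices: S_u = 53.08, S_d = 30.15
Terminal payoffs (K − S): max(-22.08, 0) = 0, max(0.8545, 0) = 0.8545
Node 0 (S = 40): V_0 = e^(−0.02)·[0.4650·0.0000 + 0.5350·0.8545] = 0.4481

$0.45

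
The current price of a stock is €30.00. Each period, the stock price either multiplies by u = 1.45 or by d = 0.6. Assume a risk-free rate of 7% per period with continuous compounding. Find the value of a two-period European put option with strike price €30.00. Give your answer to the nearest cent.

Risk-neutral probability p = (e^0.07 − 0.6)/(1.45 − 0.6) = 0.4725/0.8500 = 0.5559
Terminal stock prices: S_uu = 63.08, S_ud = 26.1, S_dd = 10.8
Terminal payoffs (K − S): max(-33.08, 0) = 0, max(3.9, 0) = 3.9, max(19.2, 0) = 19.2
Node u (S = 43.5): V_u = e^(−0.07)·[0.5559·0.0000 + 0.4441·3.9000] = 1.6149
Node d (S = 18): V_d = e^(−0.07)·[0.5559·3.9000 + 0.4441·19.2000] = 9.9718
Node 0 (S = 30): V_0 = e^(−0.07)·[0.5559·1.6149 + 0.4441·9.9718] = 4.9662

€4.97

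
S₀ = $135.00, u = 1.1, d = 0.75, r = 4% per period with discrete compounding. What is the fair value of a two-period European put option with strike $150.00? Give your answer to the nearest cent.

Risk-neutral probability p = (1 + 0.04 − 0.75)/(1.1 − 0.75) = 0.2900/0.3500 = 0.8286
Terminal stock prices: S_uu = 163.4, S_ud = 111.4, S_dd = 75.94
Terminal payoffs (K − S): max(-13.35, 0) = 0, max(38.62, 0) = 38.62, max(74.06, 0) = 74.06
Node u (S = 148.5): V_u = 1/1.04·[0.8286·0.0000 + 0.1714·38.6250] = 6.3668
Node d (S = 101.2): V_d = 1/1.04·[0.8286·38.6250 + 0.1714·74.0625] = 42.9808
Node 0 (S = 135): V_0 = 1/1.04·[0.8286·6.3668 + 0.1714·42.9808] = 12.1572

$12.16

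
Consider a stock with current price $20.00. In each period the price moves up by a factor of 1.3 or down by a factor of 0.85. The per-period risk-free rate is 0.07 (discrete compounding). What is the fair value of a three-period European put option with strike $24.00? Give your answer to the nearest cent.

$2.91

Risk-neutral probability p = (1 + 0.07 − 0.85)/(1.3 − 0.85) = 0.2200/0.4500 = 0.4889
Terminal stock prices: S_uuu = 43.94, S_uud = 28.73, S_udd = 18.78, S_ddd = 12.28
Terminal payoffs (K − S): max(-19.94, 0) = 0, max(-4.73, 0) = 0, max(5.215, 0) = 5.215, max(11.72, 0) = 11.72
Node uu (S = 33.8): V_uu = 1/1.07·[0.4889·0.0000 + 0.5111·0.0000] = 0.0000
Node ud (S = 22.1): V_ud = 1/1.07·[0.4889·0.0000 + 0.5111·5.2150] = 2.4911
Node dd (S = 14.45): V_dd = 1/1.07·[0.4889·5.2150 + 0.5111·11.7175] = 7.9799
Node u (S = 26): V_u = 1/1.07·[0.4889·0.0000 + 0.5111·2.4911] = 1.1899
Node d (S = 17): V_d = 1/1.07·[0.4889·2.4911 + 0.5111·7.9799] = 4.9500
Node 0 (S = 20): V_0 = 1/1.07·[0.4889·1.1899 + 0.5111·4.9500] = 2.9082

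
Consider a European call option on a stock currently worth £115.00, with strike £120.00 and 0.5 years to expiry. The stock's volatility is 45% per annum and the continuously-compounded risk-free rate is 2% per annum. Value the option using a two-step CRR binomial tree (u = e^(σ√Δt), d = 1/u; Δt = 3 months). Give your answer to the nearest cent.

CRR parameters: u = e^(σ√Δt) = e^(0.45·√0.25) = 1.2523, d = 1/u = 0.7985
Per-period rate: rΔt = 0.02·0.25 = 0.005, so R = e^0.005 = 1.0050
Risk-neutral probability p = (e^0.005 − 0.7985)/(1.2523 − 0.7985) = 0.2065/0.4538 = 0.4550
Terminal stock prices: S_uu = 180.4, S_ud = 115, S_dd = 73.33
Terminal payoffs (S − K): max(60.36, 0) = 60.36, max(-5, 0) = 0, max(-46.67, 0) = 0
Node u (S = 144): V_u = e^(−0.005)·[0.4550·60.3559 + 0.5450·0.0000] = 27.3269
Node d (S = 91.83): V_d = e^(−0.005)·[0.4550·0.0000 + 0.5450·0.0000] = 0.0000
Node 0 (S = 115): V_0 = e^(−0.005)·[0.4550·27.3269 + 0.5450·0.0000] = 12.3726

£12.37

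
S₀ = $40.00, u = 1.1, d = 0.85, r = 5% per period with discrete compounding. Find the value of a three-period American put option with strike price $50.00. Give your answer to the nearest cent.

Risk-neutral probability p = (1 + 0.05 − 0.85)/(1.1 − 0.85) = 0.2000/0.2500 = 0.8000
Terminal stock prices: S_uuu = 53.24, S_uud = 41.14, S_udd = 31.79, S_ddd = 24.56
Terminal payoffs (K − S): max(-3.24, 0) = 0, max(8.86, 0) = 8.86, max(18.21, 0) = 18.21, max(25.44, 0) = 25.44
Node uu (S = 48.4): continuation = 1/1.05·[0.8000·0.0000 + 0.2000·8.8600] = 1.6876; exercise value = 1.6000 ≤ continuation, so V_uu = 1.6876
Node ud (S = 37.4): continuation = 1/1.05·[0.8000·8.8600 + 0.2000·18.2100] = 10.2190; exercise value = 12.6000 > continuation, so V_ud = 12.6000 (exercise)
Node dd (S = 28.9): continuation = 1/1.05·[0.8000·18.2100 + 0.2000·25.4350] = 18.7190; exercise value = 21.1000 > continuation, so V_dd = 21.1000 (exercise)
Node u (S = 44): continuation = 1/1.05·[0.8000·1.6876 + 0.2000·12.6000] = 3.6858; exercise value = 6.0000 > continuation, so V_u = 6.0000 (exercise)
Node d (S = 34): continuation = 1/1.05·[0.8000·12.6000 + 0.2000·21.1000] = 13.6190; exercise value = 16.0000 > continuation, so V_d = 16.0000 (exercise)
Node 0 (S = 40): continuation = 1/1.05·[0.8000·6.0000 + 0.2000·16.0000] = 7.6190; exercise value = 10.0000 > continuation, so V_0 = 10.0000 (exercise)

$10.00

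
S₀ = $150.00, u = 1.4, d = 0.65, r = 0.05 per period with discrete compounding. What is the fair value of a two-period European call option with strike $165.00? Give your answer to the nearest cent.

$33.28

Risk-neutral probability p = (1 + 0.05 − 0.65)/(1.4 − 0.65) = 0.4000/0.7500 = 0.5333
Terminal stock prices: S_uu = 294, S_ud = 136.5, S_dd = 63.38
Terminal payoffs (S − K): max(129, 0) = 129, max(-28.5, 0) = 0, max(-101.6, 0) = 0
Node u (S = 210): V_u = 1/1.05·[0.5333·129.0000 + 0.4667·0.0000] = 65.5238
Node d (S = 97.5): V_d = 1/1.05·[0.5333·0.0000 + 0.4667·0.0000] = 0.0000
Node 0 (S = 150): V_0 = 1/1.05·[0.5333·65.5238 + 0.4667·0.0000] = 33.2819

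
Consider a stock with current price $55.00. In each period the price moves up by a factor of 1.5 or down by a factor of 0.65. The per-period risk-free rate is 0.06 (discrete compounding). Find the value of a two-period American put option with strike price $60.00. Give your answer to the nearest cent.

Risk-neutral probability p = (1 + 0.06 − 0.65)/(1.5 − 0.65) = 0.4100/0.8500 = 0.4824
Terminal stock prices: S_uu = 123.8, S_ud = 53.62, S_dd = 23.24
Terminal payoffs (K − S): max(-63.75, 0) = 0, max(6.375, 0) = 6.375, max(36.76, 0) = 36.76
Node u (S = 82.5): continuation = 1/1.06·[0.4824·0.0000 + 0.5176·6.3750] = 3.1132; exercise value = 0.0000 ≤ continuation, so V_u = 3.1132
Node d (S = 35.75): continuation = 1/1.06·[0.4824·6.3750 + 0.5176·36.7625] = 20.8538; exercise value = 24.2500 > continuation, so V_d = 24.2500 (exercise)
Node 0 (S = 55): continuation = 1/1.06·[0.4824·3.1132 + 0.5176·24.2500] = 13.2591; exercise value = 5.0000 ≤ continuation, so V_0 = 13.2591

$13.26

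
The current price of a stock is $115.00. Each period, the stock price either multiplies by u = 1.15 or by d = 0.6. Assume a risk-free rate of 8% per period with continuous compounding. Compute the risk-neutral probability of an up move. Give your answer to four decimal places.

p = 0.8787

Risk-neutral probability p = (e^0.08 − 0.6)/(1.15 − 0.6) = 0.4833/0.5500 = 0.8787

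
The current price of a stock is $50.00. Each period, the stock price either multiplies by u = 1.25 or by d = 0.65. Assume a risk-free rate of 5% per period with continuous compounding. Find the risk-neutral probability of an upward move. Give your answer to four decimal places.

p = 0.6688

Risk-neutral probability p = (e^0.05 − 0.65)/(1.25 − 0.65) = 0.4013/0.6000 = 0.6688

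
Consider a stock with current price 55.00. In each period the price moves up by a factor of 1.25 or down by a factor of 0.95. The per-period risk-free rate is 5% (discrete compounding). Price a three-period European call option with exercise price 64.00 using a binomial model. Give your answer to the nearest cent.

Risk-neutral probability p = (1 + 0.05 − 0.95)/(1.25 − 0.95) = 0.1000/0.3000 = 0.3333
Terminal stock prices: S_uuu = 107.4, S_uud = 81.64, S_udd = 62.05, S_ddd = 47.16
Terminal payoffs (S − K): max(43.42, 0) = 43.42, max(17.64, 0) = 17.64, max(-1.953, 0) = 0, max(-16.84, 0) = 0
Node uu (S = 85.94): V_uu = 1/1.05·[0.3333·43.4219 + 0.6667·17.6406] = 24.9851
Node ud (S = 65.31): V_ud = 1/1.05·[0.3333·17.6406 + 0.6667·0.0000] = 5.6002
Node dd (S = 49.64): V_dd = 1/1.05·[0.3333·0.0000 + 0.6667·0.0000] = 0.0000
Node u (S = 68.75): V_u = 1/1.05·[0.3333·24.9851 + 0.6667·5.6002] = 11.4875
Node d (S = 52.25): V_d = 1/1.05·[0.3333·5.6002 + 0.6667·0.0000] = 1.7778
Node 0 (S = 55): V_0 = 1/1.05·[0.3333·11.4875 + 0.6667·1.7778] = 4.7756

4.78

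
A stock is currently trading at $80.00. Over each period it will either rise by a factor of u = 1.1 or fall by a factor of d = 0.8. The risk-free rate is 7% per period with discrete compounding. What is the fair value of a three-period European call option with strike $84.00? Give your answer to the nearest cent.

$13.38

Risk-neutral probability p = (1 + 0.07 − 0.8)/(1.1 − 0.8) = 0.2700/0.3000 = 0.9000
Terminal stock prices: S_uuu = 106.5, S_uud = 77.44, S_udd = 56.32, S_ddd = 40.96
Terminal payoffs (S − K): max(22.48, 0) = 22.48, max(-6.56, 0) = 0, max(-27.68, 0) = 0, max(-43.04, 0) = 0
Node uu (S = 96.8): V_uu = 1/1.07·[0.9000·22.4800 + 0.1000·0.0000] = 18.9084
Node ud (S = 70.4): V_ud = 1/1.07·[0.9000·0.0000 + 0.1000·0.0000] = 0.0000
Node dd (S = 51.2): V_dd = 1/1.07·[0.9000·0.0000 + 0.1000·0.0000] = 0.0000
Node u (S = 88): V_u = 1/1.07·[0.9000·18.9084 + 0.1000·0.0000] = 15.9043
Node d (S = 64): V_d = 1/1.07·[0.9000·0.0000 + 0.1000·0.0000] = 0.0000
Node 0 (S = 80): V_0 = 1/1.07·[0.9000·15.9043 + 0.1000·0.0000] = 13.3774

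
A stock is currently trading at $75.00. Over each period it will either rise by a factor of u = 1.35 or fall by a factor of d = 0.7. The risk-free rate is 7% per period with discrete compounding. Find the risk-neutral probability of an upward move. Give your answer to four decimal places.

Risk-neutral probability p = (1 + 0.07 − 0.7)/(1.35 − 0.7) = 0.3700/0.6500 = 0.5692

p = 0.5692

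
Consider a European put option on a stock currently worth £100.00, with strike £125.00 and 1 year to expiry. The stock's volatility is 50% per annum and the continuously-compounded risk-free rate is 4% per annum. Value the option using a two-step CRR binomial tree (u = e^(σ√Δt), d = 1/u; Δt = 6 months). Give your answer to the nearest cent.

CRR parameters: u = e^(σ√Δt) = e^(0.5·√0.5) = 1.4241, d = 1/u = 0.7022
Per-period rate: rΔt = 0.04·0.5 = 0.02, so R = e^0.02 = 1.0202
Risk-neutral probability p = (e^0.02 − 0.7022)/(1.4241 − 0.7022) = 0.3180/0.7219 = 0.4405
Terminal stock prices: S_uu = 202.8, S_ud = 100, S_dd = 49.31
Terminal payoffs (K − S): max(-77.81, 0) = 0, max(25, 0) = 25, max(75.69, 0) = 75.69
Node u (S = 142.4): V_u = e^(−0.02)·[0.4405·0.0000 + 0.5595·25.0000] = 13.7104
Node d (S = 70.22): V_d = e^(−0.02)·[0.4405·25.0000 + 0.5595·75.6931] = 52.3060
Node 0 (S = 100): V_0 = e^(−0.02)·[0.4405·13.7104 + 0.5595·52.3060] = 34.6054

£34.61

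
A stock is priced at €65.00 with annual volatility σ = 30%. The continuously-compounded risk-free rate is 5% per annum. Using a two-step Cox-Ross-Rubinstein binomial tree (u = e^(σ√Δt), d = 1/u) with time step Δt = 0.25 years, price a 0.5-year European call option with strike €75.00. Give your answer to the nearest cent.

CRR parameters: u = e^(σ√Δt) = e^(0.3·√0.25) = 1.1618, d = 1/u = 0.8607
Per-period rate: rΔt = 0.05·0.25 = 0.0125, so R = e^0.0125 = 1.0126
Risk-neutral probability p = (e^0.0125 − 0.8607)/(1.1618 − 0.8607) = 0.1519/0.3011 = 0.5043
Terminal stock prices: S_uu = 87.74, S_ud = 65, S_dd = 48.15
Terminal payoffs (S − K): max(12.74, 0) = 12.74, max(-10, 0) = 0, max(-26.85, 0) = 0
Node u (S = 75.52): V_u = e^(−0.0125)·[0.5043·12.7408 + 0.4957·0.0000] = 6.3459
Node d (S = 55.95): V_d = e^(−0.0125)·[0.5043·0.0000 + 0.4957·0.0000] = 0.0000
Node 0 (S = 65): V_0 = e^(−0.0125)·[0.5043·6.3459 + 0.4957·0.0000] = 3.1607

€3.16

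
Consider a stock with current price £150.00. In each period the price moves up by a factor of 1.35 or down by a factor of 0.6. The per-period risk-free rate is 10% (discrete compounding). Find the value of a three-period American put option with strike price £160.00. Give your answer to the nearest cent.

£28.28

Risk-neutral probability p = (1 + 0.1 − 0.6)/(1.35 − 0.6) = 0.5000/0.7500 = 0.6667
Terminal stock prices: S_uuu = 369.1, S_uud = 164, S_udd = 72.9, S_ddd = 32.4
Terminal payoffs (K − S): max(-209.1, 0) = 0, max(-4.025, 0) = 0, max(87.1, 0) = 87.1, max(127.6, 0) = 127.6
Node uu (S = 273.4): continuation = 1/1.1·[0.6667·0.0000 + 0.3333·0.0000] = 0.0000; exercise value = 0.0000 ≤ continuation, so V_uu = 0.0000
Node ud (S = 121.5): continuation = 1/1.1·[0.6667·0.0000 + 0.3333·87.1000] = 26.3939; exercise value = 38.5000 > continuation, so V_ud = 38.5000 (exercise)
Node dd (S = 54): continuation = 1/1.1·[0.6667·87.1000 + 0.3333·127.6000] = 91.4545; exercise value = 106.0000 > continuation, so V_dd = 106.0000 (exercise)
Node u (S = 202.5): continuation = 1/1.1·[0.6667·0.0000 + 0.3333·38.5000] = 11.6667; exercise value = 0.0000 ≤ continuation, so V_u = 11.6667
Node d (S = 90): continuation = 1/1.1·[0.6667·38.5000 + 0.3333·106.0000] = 55.4545; exercise value = 70.0000 > continuation, so V_d = 70.0000 (exercise)
Node 0 (S = 150): continuation = 1/1.1·[0.6667·11.6667 + 0.3333·70.0000] = 28.2828; exercise value = 10.0000 ≤ continuation, so V_0 = 28.2828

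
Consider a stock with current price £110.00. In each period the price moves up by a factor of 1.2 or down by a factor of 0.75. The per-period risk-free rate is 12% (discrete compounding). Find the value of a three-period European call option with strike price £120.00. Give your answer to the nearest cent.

£27.73

Risk-neutral probability p = (1 + 0.12 − 0.75)/(1.2 − 0.75) = 0.3700/0.4500 = 0.8222
Terminal stock prices: S_uuu = 190.1, S_uud = 118.8, S_udd = 74.25, S_ddd = 46.41
Terminal payoffs (S − K): max(70.08, 0) = 70.08, max(-1.2, 0) = 0, max(-45.75, 0) = 0, max(-73.59, 0) = 0
Node uu (S = 158.4): V_uu = 1/1.12·[0.8222·70.0800 + 0.1778·0.0000] = 51.4476
Node ud (S = 99): V_ud = 1/1.12·[0.8222·0.0000 + 0.1778·0.0000] = 0.0000
Node dd (S = 61.88): V_dd = 1/1.12·[0.8222·0.0000 + 0.1778·0.0000] = 0.0000
Node u (S = 132): V_u = 1/1.12·[0.8222·51.4476 + 0.1778·0.0000] = 37.7691
Node d (S = 82.5): V_d = 1/1.12·[0.8222·0.0000 + 0.1778·0.0000] = 0.0000
Node 0 (S = 110): V_0 = 1/1.12·[0.8222·37.7691 + 0.1778·0.0000] = 27.7273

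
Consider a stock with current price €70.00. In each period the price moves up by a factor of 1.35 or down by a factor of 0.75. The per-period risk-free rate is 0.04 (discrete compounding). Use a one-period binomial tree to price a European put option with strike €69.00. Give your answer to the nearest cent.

€8.20

Risk-neutral probability p = (1 + 0.04 − 0.75)/(1.35 − 0.75) = 0.2900/0.6000 = 0.4833
Terminal stock prices: S_u = 94.5, S_d = 52.5
Terminal payoffs (K − S): max(-25.5, 0) = 0, max(16.5, 0) = 16.5
Node 0 (S = 70): V_0 = 1/1.04·[0.4833·0.0000 + 0.5167·16.5000] = 8.1971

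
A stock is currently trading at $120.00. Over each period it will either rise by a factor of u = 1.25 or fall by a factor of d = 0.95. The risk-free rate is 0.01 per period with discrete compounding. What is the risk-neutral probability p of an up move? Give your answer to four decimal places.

p = 0.2000

Risk-neutral probability p = (1 + 0.01 − 0.95)/(1.25 − 0.95) = 0.0600/0.3000 = 0.2000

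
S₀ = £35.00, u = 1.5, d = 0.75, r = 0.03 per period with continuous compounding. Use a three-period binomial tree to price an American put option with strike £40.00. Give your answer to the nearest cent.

Risk-neutral probability p = (e^0.03 − 0.75)/(1.5 − 0.75) = 0.2805/0.7500 = 0.3739
Terminal stock prices: S_uuu = 118.1, S_uud = 59.06, S_udd = 29.53, S_ddd = 14.77
Terminal payoffs (K − S): max(-78.12, 0) = 0, max(-19.06, 0) = 0, max(10.47, 0) = 10.47, max(25.23, 0) = 25.23
Node uu (S = 78.75): continuation = e^(−0.03)·[0.3739·0.0000 + 0.6261·0.0000] = 0.0000; exercise value = 0.0000 ≤ continuation, so V_uu = 0.0000
Node ud (S = 39.38): continuation = e^(−0.03)·[0.3739·0.0000 + 0.6261·10.4688] = 6.3604; exercise value = 0.6250 ≤ continuation, so V_ud = 6.3604
Node dd (S = 19.69): continuation = e^(−0.03)·[0.3739·10.4688 + 0.6261·25.2344] = 19.1303; exercise value = 20.3125 > continuation, so V_dd = 20.3125 (exercise)
Node u (S = 52.5): continuation = e^(−0.03)·[0.3739·0.0000 + 0.6261·6.3604] = 3.8643; exercise value = 0.0000 ≤ continuation, so V_u = 3.8643
Node d (S = 26.25): continuation = e^(−0.03)·[0.3739·6.3604 + 0.6261·20.3125] = 14.6491; exercise value = 13.7500 ≤ continuation, so V_d = 14.6491
Node 0 (S = 35): continuation = e^(−0.03)·[0.3739·3.8643 + 0.6261·14.6491] = 10.3025; exercise value = 5.0000 ≤ continuation, so V_0 = 10.3025

£10.30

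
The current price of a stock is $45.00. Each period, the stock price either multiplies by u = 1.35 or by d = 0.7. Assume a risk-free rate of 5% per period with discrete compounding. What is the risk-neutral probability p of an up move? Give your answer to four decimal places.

Risk-neutral probability p = (1 + 0.05 − 0.7)/(1.35 − 0.7) = 0.3500/0.6500 = 0.5385

p = 0.5385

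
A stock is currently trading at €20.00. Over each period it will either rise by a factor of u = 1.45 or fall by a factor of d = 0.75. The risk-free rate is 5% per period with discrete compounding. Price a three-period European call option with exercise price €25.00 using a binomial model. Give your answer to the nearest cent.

€4.22

Risk-neutral probability p = (1 + 0.05 − 0.75)/(1.45 − 0.75) = 0.3000/0.7000 = 0.4286
Terminal stock prices: S_uuu = 60.97, S_uud = 31.54, S_udd = 16.31, S_ddd = 8.438
Terminal payoffs (S − K): max(35.97, 0) = 35.97, max(6.537, 0) = 6.537, max(-8.688, 0) = 0, max(-16.56, 0) = 0
Node uu (S = 42.05): V_uu = 1/1.05·[0.4286·35.9725 + 0.5714·6.5375] = 18.2405
Node ud (S = 21.75): V_ud = 1/1.05·[0.4286·6.5375 + 0.5714·0.0000] = 2.6684
Node dd (S = 11.25): V_dd = 1/1.05·[0.4286·0.0000 + 0.5714·0.0000] = 0.0000
Node u (S = 29): V_u = 1/1.05·[0.4286·18.2405 + 0.5714·2.6684] = 8.8973
Node d (S = 15): V_d = 1/1.05·[0.4286·2.6684 + 0.5714·0.0000] = 1.0891
Node 0 (S = 20): V_0 = 1/1.05·[0.4286·8.8973 + 0.5714·1.0891] = 4.2243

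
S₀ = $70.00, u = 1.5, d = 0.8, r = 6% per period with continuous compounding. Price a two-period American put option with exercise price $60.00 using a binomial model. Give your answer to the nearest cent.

$5.28

Risk-neutral probability p = (e^0.06 − 0.8)/(1.5 − 0.8) = 0.2618/0.7000 = 0.3741
Terminal stock prices: S_uu = 157.5, S_ud = 84, S_dd = 44.8
Terminal payoffs (K − S): max(-97.5, 0) = 0, max(-24, 0) = 0, max(15.2, 0) = 15.2
Node u (S = 105): continuation = e^(−0.06)·[0.3741·0.0000 + 0.6259·0.0000] = 0.0000; exercise value = 0.0000 ≤ continuation, so V_u = 0.0000
Node d (S = 56): continuation = e^(−0.06)·[0.3741·0.0000 + 0.6259·15.2000] = 8.9603; exercise value = 4.0000 ≤ continuation, so V_d = 8.9603
Node 0 (S = 70): continuation = e^(−0.06)·[0.3741·0.0000 + 0.6259·8.9603] = 5.2821; exercise value = 0.0000 ≤ continuation, so V_0 = 5.2821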